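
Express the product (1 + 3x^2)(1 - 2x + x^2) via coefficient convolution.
Ascending coefficients: a = [1, 0, 3], b = [1, -2, 1]. c[0] = 1×1 = 1; c[1] = 1×-2 + 0×1 = -2; c[2] = 1×1 + 0×-2 + 3×1 = 4; c[3] = 0×1 + 3×-2 = -6; c[4] = 3×1 = 3. Result coefficients: [1, -2, 4, -6, 3] → 1 - 2x + 4x^2 - 6x^3 + 3x^4

1 - 2x + 4x^2 - 6x^3 + 3x^4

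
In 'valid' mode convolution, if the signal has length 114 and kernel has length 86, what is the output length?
'Valid' mode counts only positions where the kernel fully overlaps the signal: m - n + 1 = 114 - 86 + 1 = 29

29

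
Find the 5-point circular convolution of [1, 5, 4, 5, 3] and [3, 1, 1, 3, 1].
Use y[k] = Σ_j x[j]·h[(k-j) mod 5]. y[0] = 1×3 + 5×1 + 4×3 + 5×1 + 3×1 = 28; y[1] = 1×1 + 5×3 + 4×1 + 5×3 + 3×1 = 38; y[2] = 1×1 + 5×1 + 4×3 + 5×1 + 3×3 = 32; y[3] = 1×3 + 5×1 + 4×1 + 5×3 + 3×1 = 30; y[4] = 1×1 + 5×3 + 4×1 + 5×1 + 3×3 = 34. Result: [28, 38, 32, 30, 34]

[28, 38, 32, 30, 34]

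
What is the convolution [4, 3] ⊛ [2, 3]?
y[0] = 4×2 = 8; y[1] = 4×3 + 3×2 = 18; y[2] = 3×3 = 9

[8, 18, 9]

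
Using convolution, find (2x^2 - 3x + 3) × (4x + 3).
Ascending coefficients: a = [3, -3, 2], b = [3, 4]. c[0] = 3×3 = 9; c[1] = 3×4 + -3×3 = 3; c[2] = -3×4 + 2×3 = -6; c[3] = 2×4 = 8. Result coefficients: [9, 3, -6, 8] → 8x^3 - 6x^2 + 3x + 9

8x^3 - 6x^2 + 3x + 9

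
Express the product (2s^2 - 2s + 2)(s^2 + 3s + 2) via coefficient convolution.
Ascending coefficients: a = [2, -2, 2], b = [2, 3, 1]. c[0] = 2×2 = 4; c[1] = 2×3 + -2×2 = 2; c[2] = 2×1 + -2×3 + 2×2 = 0; c[3] = -2×1 + 2×3 = 4; c[4] = 2×1 = 2. Result coefficients: [4, 2, 0, 4, 2] → 2s^4 + 4s^3 + 2s + 4

2s^4 + 4s^3 + 2s + 4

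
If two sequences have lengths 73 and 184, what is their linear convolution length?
Linear/full convolution length: m + n - 1 = 73 + 184 - 1 = 256

256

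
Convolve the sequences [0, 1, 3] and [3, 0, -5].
y[0] = 0×3 = 0; y[1] = 0×0 + 1×3 = 3; y[2] = 0×-5 + 1×0 + 3×3 = 9; y[3] = 1×-5 + 3×0 = -5; y[4] = 3×-5 = -15

[0, 3, 9, -5, -15]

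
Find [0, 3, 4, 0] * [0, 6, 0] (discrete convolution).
y[0] = 0×0 = 0; y[1] = 0×6 + 3×0 = 0; y[2] = 0×0 + 3×6 + 4×0 = 18; y[3] = 3×0 + 4×6 + 0×0 = 24; y[4] = 4×0 + 0×6 = 0; y[5] = 0×0 = 0

[0, 0, 18, 24, 0, 0]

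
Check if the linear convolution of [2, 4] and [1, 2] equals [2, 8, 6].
Recompute linear convolution of [2, 4] and [1, 2]: y[0] = 2×1 = 2; y[1] = 2×2 + 4×1 = 8; y[2] = 4×2 = 8 → [2, 8, 8]. Compare to given [2, 8, 6]: they differ at index 2: given 6, correct 8, so answer: No

No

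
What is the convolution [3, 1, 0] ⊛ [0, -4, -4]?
y[0] = 3×0 = 0; y[1] = 3×-4 + 1×0 = -12; y[2] = 3×-4 + 1×-4 + 0×0 = -16; y[3] = 1×-4 + 0×-4 = -4; y[4] = 0×-4 = 0

[0, -12, -16, -4, 0]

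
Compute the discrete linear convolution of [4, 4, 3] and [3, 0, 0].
y[0] = 4×3 = 12; y[1] = 4×0 + 4×3 = 12; y[2] = 4×0 + 4×0 + 3×3 = 9; y[3] = 4×0 + 3×0 = 0; y[4] = 3×0 = 0

[12, 12, 9, 0, 0]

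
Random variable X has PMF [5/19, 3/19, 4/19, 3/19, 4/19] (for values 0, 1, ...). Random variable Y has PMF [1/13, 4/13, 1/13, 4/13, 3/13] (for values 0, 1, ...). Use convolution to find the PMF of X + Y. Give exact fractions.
P(X+Y=k) = Σ_i P(X=i)·P(Y=k-i) — a convolution of [5/19, 3/19, 4/19, 3/19, 4/19] and [1/13, 4/13, 1/13, 4/13, 3/13]. P(X+Y=0) = (5/19)×(1/13) = 5/247; P(X+Y=1) = (5/19)×(4/13) + (3/19)×(1/13) = 20/247 + 3/247 = 23/247; P(X+Y=2) = (5/19)×(1/13) + (3/19)×(4/13) + (4/19)×(1/13) = 5/247 + 12/247 + 4/247 = 21/247; P(X+Y=3) = (5/19)×(4/13) + (3/19)×(1/13) + (4/19)×(4/13) + (3/19)×(1/13) = 20/247 + 3/247 + 16/247 + 3/247 = 42/247; P(X+Y=4) = (5/19)×(3/13) + (3/19)×(4/13) + (4/19)×(1/13) + (3/19)×(4/13) + (4/19)×(1/13) = 15/247 + 12/247 + 4/247 + 12/247 + 4/247 = 47/247; P(X+Y=5) = (3/19)×(3/13) + (4/19)×(4/13) + (3/19)×(1/13) + (4/19)×(4/13) = 9/247 + 16/247 + 3/247 + 16/247 = 44/247; P(X+Y=6) = (4/19)×(3/13) + (3/19)×(4/13) + (4/19)×(1/13) = 12/247 + 12/247 + 4/247 = 28/247; P(X+Y=7) = (3/19)×(3/13) + (4/19)×(4/13) = 9/247 + 16/247 = 25/247; P(X+Y=8) = (4/19)×(3/13) = 12/247. PMF: [5/247, 23/247, 21/247, 42/247, 47/247, 44/247, 28/247, 25/247, 12/247] (sums to 1 ✓)

[5/247, 23/247, 21/247, 42/247, 47/247, 44/247, 28/247, 25/247, 12/247]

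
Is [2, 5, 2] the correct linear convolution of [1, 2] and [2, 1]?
Recompute linear convolution of [1, 2] and [2, 1]: y[0] = 1×2 = 2; y[1] = 1×1 + 2×2 = 5; y[2] = 2×1 = 2 → [2, 5, 2]. Given [2, 5, 2] matches, so answer: Yes

Yes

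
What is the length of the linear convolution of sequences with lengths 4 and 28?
Linear/full convolution length: m + n - 1 = 4 + 28 - 1 = 31

31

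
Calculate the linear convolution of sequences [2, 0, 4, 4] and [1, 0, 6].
y[0] = 2×1 = 2; y[1] = 2×0 + 0×1 = 0; y[2] = 2×6 + 0×0 + 4×1 = 16; y[3] = 0×6 + 4×0 + 4×1 = 4; y[4] = 4×6 + 4×0 = 24; y[5] = 4×6 = 24

[2, 0, 16, 4, 24, 24]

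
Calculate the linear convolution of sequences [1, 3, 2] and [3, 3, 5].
y[0] = 1×3 = 3; y[1] = 1×3 + 3×3 = 12; y[2] = 1×5 + 3×3 + 2×3 = 20; y[3] = 3×5 + 2×3 = 21; y[4] = 2×5 = 10

[3, 12, 20, 21, 10]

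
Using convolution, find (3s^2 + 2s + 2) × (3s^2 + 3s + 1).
Ascending coefficients: a = [2, 2, 3], b = [1, 3, 3]. c[0] = 2×1 = 2; c[1] = 2×3 + 2×1 = 8; c[2] = 2×3 + 2×3 + 3×1 = 15; c[3] = 2×3 + 3×3 = 15; c[4] = 3×3 = 9. Result coefficients: [2, 8, 15, 15, 9] → 9s^4 + 15s^3 + 15s^2 + 8s + 2

9s^4 + 15s^3 + 15s^2 + 8s + 2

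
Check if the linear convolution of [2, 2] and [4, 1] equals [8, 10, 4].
Recompute linear convolution of [2, 2] and [4, 1]: y[0] = 2×4 = 8; y[1] = 2×1 + 2×4 = 10; y[2] = 2×1 = 2 → [8, 10, 2]. Compare to given [8, 10, 4]: they differ at index 2: given 4, correct 2, so answer: No

No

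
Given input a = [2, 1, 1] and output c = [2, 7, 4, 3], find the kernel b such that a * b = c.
Output length 4 = len(a) + len(b) - 1 ⇒ len(b) = 2. Solve b forward using b[k] = (c[k] - Σ_{i≥1} a[i]·b[k-i]) / a[0]: b[0] = c[0] / a[0] = 2 / 2 = 1; b[1] = (c[1] - 1×1) / a[0] = (7 - 1×1) / 2 = 3. So b = [1, 3]. Forward-check [2, 1, 1] * [1, 3]: c[0] = 2×1 = 2; c[1] = 2×3 + 1×1 = 7; c[2] = 1×3 + 1×1 = 4; c[3] = 1×3 = 3 → [2, 7, 4, 3] ✓

[1, 3]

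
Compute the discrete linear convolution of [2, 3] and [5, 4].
y[0] = 2×5 = 10; y[1] = 2×4 + 3×5 = 23; y[2] = 3×4 = 12

[10, 23, 12]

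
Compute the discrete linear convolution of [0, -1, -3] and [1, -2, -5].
y[0] = 0×1 = 0; y[1] = 0×-2 + -1×1 = -1; y[2] = 0×-5 + -1×-2 + -3×1 = -1; y[3] = -1×-5 + -3×-2 = 11; y[4] = -3×-5 = 15

[0, -1, -1, 11, 15]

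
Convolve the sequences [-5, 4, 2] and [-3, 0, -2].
y[0] = -5×-3 = 15; y[1] = -5×0 + 4×-3 = -12; y[2] = -5×-2 + 4×0 + 2×-3 = 4; y[3] = 4×-2 + 2×0 = -8; y[4] = 2×-2 = -4

[15, -12, 4, -8, -4]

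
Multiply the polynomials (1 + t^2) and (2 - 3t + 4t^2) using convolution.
Ascending coefficients: a = [1, 0, 1], b = [2, -3, 4]. c[0] = 1×2 = 2; c[1] = 1×-3 + 0×2 = -3; c[2] = 1×4 + 0×-3 + 1×2 = 6; c[3] = 0×4 + 1×-3 = -3; c[4] = 1×4 = 4. Result coefficients: [2, -3, 6, -3, 4] → 2 - 3t + 6t^2 - 3t^3 + 4t^4

2 - 3t + 6t^2 - 3t^3 + 4t^4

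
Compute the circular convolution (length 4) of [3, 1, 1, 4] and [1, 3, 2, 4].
Use y[k] = Σ_j x[j]·h[(k-j) mod 4]. y[0] = 3×1 + 1×4 + 1×2 + 4×3 = 21; y[1] = 3×3 + 1×1 + 1×4 + 4×2 = 22; y[2] = 3×2 + 1×3 + 1×1 + 4×4 = 26; y[3] = 3×4 + 1×2 + 1×3 + 4×1 = 21. Result: [21, 22, 26, 21]

[21, 22, 26, 21]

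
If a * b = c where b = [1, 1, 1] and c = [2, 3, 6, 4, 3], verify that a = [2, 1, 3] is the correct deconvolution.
Forward-compute [2, 1, 3] * [1, 1, 1]: c[0] = 2×1 = 2; c[1] = 2×1 + 1×1 = 3; c[2] = 2×1 + 1×1 + 3×1 = 6; c[3] = 1×1 + 3×1 = 4; c[4] = 3×1 = 3 → [2, 3, 6, 4, 3]. Matches given c = [2, 3, 6, 4, 3], so verified.

Verified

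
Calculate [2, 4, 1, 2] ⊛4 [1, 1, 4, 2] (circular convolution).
Use y[k] = Σ_j u[j]·v[(k-j) mod 4]. y[0] = 2×1 + 4×2 + 1×4 + 2×1 = 16; y[1] = 2×1 + 4×1 + 1×2 + 2×4 = 16; y[2] = 2×4 + 4×1 + 1×1 + 2×2 = 17; y[3] = 2×2 + 4×4 + 1×1 + 2×1 = 23. Result: [16, 16, 17, 23]

[16, 16, 17, 23]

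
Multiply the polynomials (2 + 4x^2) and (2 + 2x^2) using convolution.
Ascending coefficients: a = [2, 0, 4], b = [2, 0, 2]. c[0] = 2×2 = 4; c[1] = 2×0 + 0×2 = 0; c[2] = 2×2 + 0×0 + 4×2 = 12; c[3] = 0×2 + 4×0 = 0; c[4] = 4×2 = 8. Result coefficients: [4, 0, 12, 0, 8] → 4 + 12x^2 + 8x^4

4 + 12x^2 + 8x^4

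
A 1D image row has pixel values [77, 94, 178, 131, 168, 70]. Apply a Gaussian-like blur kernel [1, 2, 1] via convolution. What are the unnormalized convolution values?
Convolve image row [77, 94, 178, 131, 168, 70] with kernel [1, 2, 1]: y[0] = 77×1 = 77; y[1] = 77×2 + 94×1 = 248; y[2] = 77×1 + 94×2 + 178×1 = 443; y[3] = 94×1 + 178×2 + 131×1 = 581; y[4] = 178×1 + 131×2 + 168×1 = 608; y[5] = 131×1 + 168×2 + 70×1 = 537; y[6] = 168×1 + 70×2 = 308; y[7] = 70×1 = 70 → [77, 248, 443, 581, 608, 537, 308, 70]. Normalization factor = sum(kernel) = 4.

[77, 248, 443, 581, 608, 537, 308, 70]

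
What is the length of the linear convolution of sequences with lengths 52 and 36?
Linear/full convolution length: m + n - 1 = 52 + 36 - 1 = 87

87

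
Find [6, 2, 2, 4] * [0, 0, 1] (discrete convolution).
y[0] = 6×0 = 0; y[1] = 6×0 + 2×0 = 0; y[2] = 6×1 + 2×0 + 2×0 = 6; y[3] = 2×1 + 2×0 + 4×0 = 2; y[4] = 2×1 + 4×0 = 2; y[5] = 4×1 = 4

[0, 0, 6, 2, 2, 4]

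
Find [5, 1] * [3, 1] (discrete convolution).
y[0] = 5×3 = 15; y[1] = 5×1 + 1×3 = 8; y[2] = 1×1 = 1

[15, 8, 1]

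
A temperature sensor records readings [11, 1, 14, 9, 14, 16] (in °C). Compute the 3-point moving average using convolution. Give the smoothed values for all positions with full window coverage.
3-point moving average kernel = [1, 1, 1]. Apply in 'valid' mode (full window coverage): avg[0] = (11 + 1 + 14) / 3 = 8.67; avg[1] = (1 + 14 + 9) / 3 = 8.0; avg[2] = (14 + 9 + 14) / 3 = 12.33; avg[3] = (9 + 14 + 16) / 3 = 13.0. Smoothed values: [8.67, 8.0, 12.33, 13.0]

[8.67, 8.0, 12.33, 13.0]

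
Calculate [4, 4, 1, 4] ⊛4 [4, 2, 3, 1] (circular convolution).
Use y[k] = Σ_j f[j]·g[(k-j) mod 4]. y[0] = 4×4 + 4×1 + 1×3 + 4×2 = 31; y[1] = 4×2 + 4×4 + 1×1 + 4×3 = 37; y[2] = 4×3 + 4×2 + 1×4 + 4×1 = 28; y[3] = 4×1 + 4×3 + 1×2 + 4×4 = 34. Result: [31, 37, 28, 34]

[31, 37, 28, 34]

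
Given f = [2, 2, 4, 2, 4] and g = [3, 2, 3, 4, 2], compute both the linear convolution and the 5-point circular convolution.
Linear: y_lin[0] = 2×3 = 6; y_lin[1] = 2×2 + 2×3 = 10; y_lin[2] = 2×3 + 2×2 + 4×3 = 22; y_lin[3] = 2×4 + 2×3 + 4×2 + 2×3 = 28; y_lin[4] = 2×2 + 2×4 + 4×3 + 2×2 + 4×3 = 40; y_lin[5] = 2×2 + 4×4 + 2×3 + 4×2 = 34; y_lin[6] = 4×2 + 2×4 + 4×3 = 28; y_lin[7] = 2×2 + 4×4 = 20; y_lin[8] = 4×2 = 8 → [6, 10, 22, 28, 40, 34, 28, 20, 8]. Circular (length 5): y[0] = 2×3 + 2×2 + 4×4 + 2×3 + 4×2 = 40; y[1] = 2×2 + 2×3 + 4×2 + 2×4 + 4×3 = 38; y[2] = 2×3 + 2×2 + 4×3 + 2×2 + 4×4 = 42; y[3] = 2×4 + 2×3 + 4×2 + 2×3 + 4×2 = 36; y[4] = 2×2 + 2×4 + 4×3 + 2×2 + 4×3 = 40 → [40, 38, 42, 36, 40]

Linear: [6, 10, 22, 28, 40, 34, 28, 20, 8], Circular: [40, 38, 42, 36, 40]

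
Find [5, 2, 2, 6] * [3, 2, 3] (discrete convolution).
y[0] = 5×3 = 15; y[1] = 5×2 + 2×3 = 16; y[2] = 5×3 + 2×2 + 2×3 = 25; y[3] = 2×3 + 2×2 + 6×3 = 28; y[4] = 2×3 + 6×2 = 18; y[5] = 6×3 = 18

[15, 16, 25, 28, 18, 18]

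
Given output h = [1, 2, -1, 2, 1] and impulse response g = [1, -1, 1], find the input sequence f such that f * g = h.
Deconvolve h=[1, 2, -1, 2, 1] by g=[1, -1, 1]. Since g[0]=1, solve forward: f[0] = h[0] / 1 = 1; f[1] = (h[1] - 1×-1) / 1 = 3; f[2] = (h[2] - 3×-1 - 1×1) / 1 = 1. So f = [1, 3, 1]. Check by forward convolution: h[0] = 1×1 = 1; h[1] = 1×-1 + 3×1 = 2; h[2] = 1×1 + 3×-1 + 1×1 = -1; h[3] = 3×1 + 1×-1 = 2; h[4] = 1×1 = 1

[1, 3, 1]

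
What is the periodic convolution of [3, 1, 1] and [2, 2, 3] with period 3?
Use y[k] = Σ_j f[j]·g[(k-j) mod 3]. y[0] = 3×2 + 1×3 + 1×2 = 11; y[1] = 3×2 + 1×2 + 1×3 = 11; y[2] = 3×3 + 1×2 + 1×2 = 13. Result: [11, 11, 13]

[11, 11, 13]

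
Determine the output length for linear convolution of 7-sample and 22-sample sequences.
Linear/full convolution length: m + n - 1 = 7 + 22 - 1 = 28

28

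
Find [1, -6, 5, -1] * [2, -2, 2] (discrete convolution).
y[0] = 1×2 = 2; y[1] = 1×-2 + -6×2 = -14; y[2] = 1×2 + -6×-2 + 5×2 = 24; y[3] = -6×2 + 5×-2 + -1×2 = -24; y[4] = 5×2 + -1×-2 = 12; y[5] = -1×2 = -2

[2, -14, 24, -24, 12, -2]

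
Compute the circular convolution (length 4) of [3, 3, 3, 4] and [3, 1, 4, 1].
Use y[k] = Σ_j a[j]·b[(k-j) mod 4]. y[0] = 3×3 + 3×1 + 3×4 + 4×1 = 28; y[1] = 3×1 + 3×3 + 3×1 + 4×4 = 31; y[2] = 3×4 + 3×1 + 3×3 + 4×1 = 28; y[3] = 3×1 + 3×4 + 3×1 + 4×3 = 30. Result: [28, 31, 28, 30]

[28, 31, 28, 30]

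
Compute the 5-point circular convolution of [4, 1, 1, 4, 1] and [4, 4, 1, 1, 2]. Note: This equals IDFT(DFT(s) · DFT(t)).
Either evaluate y[k] = Σ_j s[j]·t[(k-j) mod 5] directly, or use IDFT(DFT(s) · DFT(t)). y[0] = 4×4 + 1×2 + 1×1 + 4×1 + 1×4 = 27; y[1] = 4×4 + 1×4 + 1×2 + 4×1 + 1×1 = 27; y[2] = 4×1 + 1×4 + 1×4 + 4×2 + 1×1 = 21; y[3] = 4×1 + 1×1 + 1×4 + 4×4 + 1×2 = 27; y[4] = 4×2 + 1×1 + 1×1 + 4×4 + 1×4 = 30. Result: [27, 27, 21, 27, 30]

[27, 27, 21, 27, 30]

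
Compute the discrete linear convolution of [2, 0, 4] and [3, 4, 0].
y[0] = 2×3 = 6; y[1] = 2×4 + 0×3 = 8; y[2] = 2×0 + 0×4 + 4×3 = 12; y[3] = 0×0 + 4×4 = 16; y[4] = 4×0 = 0

[6, 8, 12, 16, 0]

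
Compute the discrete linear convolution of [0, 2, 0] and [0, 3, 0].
y[0] = 0×0 = 0; y[1] = 0×3 + 2×0 = 0; y[2] = 0×0 + 2×3 + 0×0 = 6; y[3] = 2×0 + 0×3 = 0; y[4] = 0×0 = 0

[0, 0, 6, 0, 0]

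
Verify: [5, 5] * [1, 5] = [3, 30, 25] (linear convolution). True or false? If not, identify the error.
Recompute linear convolution of [5, 5] and [1, 5]: y[0] = 5×1 = 5; y[1] = 5×5 + 5×1 = 30; y[2] = 5×5 = 25 → [5, 30, 25]. Compare to given [3, 30, 25]: they differ at index 0: given 3, correct 5, so answer: No

No. Error at index 0: given 3, correct 5.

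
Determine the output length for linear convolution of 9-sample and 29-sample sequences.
Linear/full convolution length: m + n - 1 = 9 + 29 - 1 = 37

37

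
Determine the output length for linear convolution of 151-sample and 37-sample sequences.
Linear/full convolution length: m + n - 1 = 151 + 37 - 1 = 187

187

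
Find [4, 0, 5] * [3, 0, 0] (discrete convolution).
y[0] = 4×3 = 12; y[1] = 4×0 + 0×3 = 0; y[2] = 4×0 + 0×0 + 5×3 = 15; y[3] = 0×0 + 5×0 = 0; y[4] = 5×0 = 0

[12, 0, 15, 0, 0]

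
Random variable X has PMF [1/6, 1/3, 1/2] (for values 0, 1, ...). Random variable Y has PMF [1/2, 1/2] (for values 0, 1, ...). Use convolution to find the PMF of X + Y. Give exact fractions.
P(X+Y=k) = Σ_i P(X=i)·P(Y=k-i) — a convolution of [1/6, 1/3, 1/2] and [1/2, 1/2]. P(X+Y=0) = (1/6)×(1/2) = 1/12; P(X+Y=1) = (1/6)×(1/2) + (1/3)×(1/2) = 1/12 + 1/6 = 1/4; P(X+Y=2) = (1/3)×(1/2) + (1/2)×(1/2) = 1/6 + 1/4 = 5/12; P(X+Y=3) = (1/2)×(1/2) = 1/4. PMF: [1/12, 1/4, 5/12, 1/4] (sums to 1 ✓)

[1/12, 1/4, 5/12, 1/4]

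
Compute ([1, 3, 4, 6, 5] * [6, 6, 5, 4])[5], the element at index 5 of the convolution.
Use y[k] = Σ_i a[i]·b[k-i] at k=5. y[5] = 4×4 + 6×5 + 5×6 = 76

76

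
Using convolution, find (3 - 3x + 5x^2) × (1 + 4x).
Ascending coefficients: a = [3, -3, 5], b = [1, 4]. c[0] = 3×1 = 3; c[1] = 3×4 + -3×1 = 9; c[2] = -3×4 + 5×1 = -7; c[3] = 5×4 = 20. Result coefficients: [3, 9, -7, 20] → 3 + 9x - 7x^2 + 20x^3

3 + 9x - 7x^2 + 20x^3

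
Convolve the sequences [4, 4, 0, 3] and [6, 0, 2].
y[0] = 4×6 = 24; y[1] = 4×0 + 4×6 = 24; y[2] = 4×2 + 4×0 + 0×6 = 8; y[3] = 4×2 + 0×0 + 3×6 = 26; y[4] = 0×2 + 3×0 = 0; y[5] = 3×2 = 6

[24, 24, 8, 26, 0, 6]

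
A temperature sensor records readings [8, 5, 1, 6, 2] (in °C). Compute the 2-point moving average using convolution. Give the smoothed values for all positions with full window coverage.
2-point moving average kernel = [1, 1]. Apply in 'valid' mode (full window coverage): avg[0] = (8 + 5) / 2 = 6.5; avg[1] = (5 + 1) / 2 = 3.0; avg[2] = (1 + 6) / 2 = 3.5; avg[3] = (6 + 2) / 2 = 4.0. Smoothed values: [6.5, 3.0, 3.5, 4.0]

[6.5, 3.0, 3.5, 4.0]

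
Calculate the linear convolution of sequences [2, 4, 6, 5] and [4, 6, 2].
y[0] = 2×4 = 8; y[1] = 2×6 + 4×4 = 28; y[2] = 2×2 + 4×6 + 6×4 = 52; y[3] = 4×2 + 6×6 + 5×4 = 64; y[4] = 6×2 + 5×6 = 42; y[5] = 5×2 = 10

[8, 28, 52, 64, 42, 10]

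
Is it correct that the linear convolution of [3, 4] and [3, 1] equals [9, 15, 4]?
Recompute linear convolution of [3, 4] and [3, 1]: y[0] = 3×3 = 9; y[1] = 3×1 + 4×3 = 15; y[2] = 4×1 = 4 → [9, 15, 4]. Given [9, 15, 4] matches, so answer: Yes

Yes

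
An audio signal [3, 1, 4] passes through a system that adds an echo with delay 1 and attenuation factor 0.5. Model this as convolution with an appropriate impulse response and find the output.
Direct-path + delayed-attenuated-path model → impulse response h = [1, 0.5] (1 at lag 0, 0.5 at lag 1). Output y[n] = x[n] + 0.5·x[n - 1] (with x[n] = 0 outside 0..2): y[0] = 3 + 0.5×0 = 3; y[1] = 1 + 0.5×3 = 2.5; y[2] = 4 + 0.5×1 = 4.5; y[3] = 0 + 0.5×4 = 2.0. So y = [3, 2.5, 4.5, 2.0]

[3, 2.5, 4.5, 2.0]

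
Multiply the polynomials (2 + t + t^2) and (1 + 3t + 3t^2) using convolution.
Ascending coefficients: a = [2, 1, 1], b = [1, 3, 3]. c[0] = 2×1 = 2; c[1] = 2×3 + 1×1 = 7; c[2] = 2×3 + 1×3 + 1×1 = 10; c[3] = 1×3 + 1×3 = 6; c[4] = 1×3 = 3. Result coefficients: [2, 7, 10, 6, 3] → 2 + 7t + 10t^2 + 6t^3 + 3t^4

2 + 7t + 10t^2 + 6t^3 + 3t^4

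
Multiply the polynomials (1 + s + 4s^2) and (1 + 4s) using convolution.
Ascending coefficients: a = [1, 1, 4], b = [1, 4]. c[0] = 1×1 = 1; c[1] = 1×4 + 1×1 = 5; c[2] = 1×4 + 4×1 = 8; c[3] = 4×4 = 16. Result coefficients: [1, 5, 8, 16] → 1 + 5s + 8s^2 + 16s^3

1 + 5s + 8s^2 + 16s^3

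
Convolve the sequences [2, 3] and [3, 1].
y[0] = 2×3 = 6; y[1] = 2×1 + 3×3 = 11; y[2] = 3×1 = 3

[6, 11, 3]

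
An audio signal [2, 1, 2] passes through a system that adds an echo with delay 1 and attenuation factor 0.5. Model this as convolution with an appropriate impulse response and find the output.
Direct-path + delayed-attenuated-path model → impulse response h = [1, 0.5] (1 at lag 0, 0.5 at lag 1). Output y[n] = x[n] + 0.5·x[n - 1] (with x[n] = 0 outside 0..2): y[0] = 2 + 0.5×0 = 2; y[1] = 1 + 0.5×2 = 2.0; y[2] = 2 + 0.5×1 = 2.5; y[3] = 0 + 0.5×2 = 1.0. So y = [2, 2.0, 2.5, 1.0]

[2, 2.0, 2.5, 1.0]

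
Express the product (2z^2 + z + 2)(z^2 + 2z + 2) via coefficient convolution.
Ascending coefficients: a = [2, 1, 2], b = [2, 2, 1]. c[0] = 2×2 = 4; c[1] = 2×2 + 1×2 = 6; c[2] = 2×1 + 1×2 + 2×2 = 8; c[3] = 1×1 + 2×2 = 5; c[4] = 2×1 = 2. Result coefficients: [4, 6, 8, 5, 2] → 2z^4 + 5z^3 + 8z^2 + 6z + 4

2z^4 + 5z^3 + 8z^2 + 6z + 4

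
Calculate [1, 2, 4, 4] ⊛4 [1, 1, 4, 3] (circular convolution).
Use y[k] = Σ_j s[j]·t[(k-j) mod 4]. y[0] = 1×1 + 2×3 + 4×4 + 4×1 = 27; y[1] = 1×1 + 2×1 + 4×3 + 4×4 = 31; y[2] = 1×4 + 2×1 + 4×1 + 4×3 = 22; y[3] = 1×3 + 2×4 + 4×1 + 4×1 = 19. Result: [27, 31, 22, 19]

[27, 31, 22, 19]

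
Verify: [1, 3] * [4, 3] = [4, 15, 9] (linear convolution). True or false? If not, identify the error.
Recompute linear convolution of [1, 3] and [4, 3]: y[0] = 1×4 = 4; y[1] = 1×3 + 3×4 = 15; y[2] = 3×3 = 9 → [4, 15, 9]. Given [4, 15, 9] matches, so answer: Yes

Yes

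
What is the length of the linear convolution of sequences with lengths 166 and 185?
Linear/full convolution length: m + n - 1 = 166 + 185 - 1 = 350

350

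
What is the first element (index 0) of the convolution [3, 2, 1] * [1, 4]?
Use y[k] = Σ_i a[i]·b[k-i] at k=0. y[0] = 3×1 = 3

3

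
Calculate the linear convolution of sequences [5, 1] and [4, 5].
y[0] = 5×4 = 20; y[1] = 5×5 + 1×4 = 29; y[2] = 1×5 = 5

[20, 29, 5]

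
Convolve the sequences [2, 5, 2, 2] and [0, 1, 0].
y[0] = 2×0 = 0; y[1] = 2×1 + 5×0 = 2; y[2] = 2×0 + 5×1 + 2×0 = 5; y[3] = 5×0 + 2×1 + 2×0 = 2; y[4] = 2×0 + 2×1 = 2; y[5] = 2×0 = 0

[0, 2, 5, 2, 2, 0]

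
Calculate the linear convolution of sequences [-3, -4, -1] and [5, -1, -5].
y[0] = -3×5 = -15; y[1] = -3×-1 + -4×5 = -17; y[2] = -3×-5 + -4×-1 + -1×5 = 14; y[3] = -4×-5 + -1×-1 = 21; y[4] = -1×-5 = 5

[-15, -17, 14, 21, 5]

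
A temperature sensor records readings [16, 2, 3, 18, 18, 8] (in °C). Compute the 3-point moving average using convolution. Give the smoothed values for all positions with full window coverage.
3-point moving average kernel = [1, 1, 1]. Apply in 'valid' mode (full window coverage): avg[0] = (16 + 2 + 3) / 3 = 7.0; avg[1] = (2 + 3 + 18) / 3 = 7.67; avg[2] = (3 + 18 + 18) / 3 = 13.0; avg[3] = (18 + 18 + 8) / 3 = 14.67. Smoothed values: [7.0, 7.67, 13.0, 14.67]

[7.0, 7.67, 13.0, 14.67]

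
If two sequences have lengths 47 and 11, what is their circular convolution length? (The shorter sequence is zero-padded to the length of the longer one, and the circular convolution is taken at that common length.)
Circular convolution (zero-padding the shorter input) has length max(m, n) = max(47, 11) = 47

47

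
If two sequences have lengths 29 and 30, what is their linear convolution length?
Linear/full convolution length: m + n - 1 = 29 + 30 - 1 = 58

58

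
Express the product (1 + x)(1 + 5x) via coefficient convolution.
Ascending coefficients: a = [1, 1], b = [1, 5]. c[0] = 1×1 = 1; c[1] = 1×5 + 1×1 = 6; c[2] = 1×5 = 5. Result coefficients: [1, 6, 5] → 1 + 6x + 5x^2

1 + 6x + 5x^2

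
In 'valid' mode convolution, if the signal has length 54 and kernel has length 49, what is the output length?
'Valid' mode counts only positions where the kernel fully overlaps the signal: m - n + 1 = 54 - 49 + 1 = 6

6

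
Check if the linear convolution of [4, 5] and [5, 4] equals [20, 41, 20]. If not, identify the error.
Recompute linear convolution of [4, 5] and [5, 4]: y[0] = 4×5 = 20; y[1] = 4×4 + 5×5 = 41; y[2] = 5×4 = 20 → [20, 41, 20]. Given [20, 41, 20] matches, so answer: Yes

Yes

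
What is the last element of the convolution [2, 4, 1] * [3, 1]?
Use y[k] = Σ_i a[i]·b[k-i] at k=3. y[3] = 1×1 = 1

1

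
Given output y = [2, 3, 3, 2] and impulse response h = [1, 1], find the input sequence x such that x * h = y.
Deconvolve y=[2, 3, 3, 2] by h=[1, 1]. Since h[0]=1, solve forward: x[0] = y[0] / 1 = 2; x[1] = (y[1] - 2×1) / 1 = 1; x[2] = (y[2] - 1×1) / 1 = 2. So x = [2, 1, 2]. Check by forward convolution: y[0] = 2×1 = 2; y[1] = 2×1 + 1×1 = 3; y[2] = 1×1 + 2×1 = 3; y[3] = 2×1 = 2

[2, 1, 2]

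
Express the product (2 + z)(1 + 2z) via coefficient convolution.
Ascending coefficients: a = [2, 1], b = [1, 2]. c[0] = 2×1 = 2; c[1] = 2×2 + 1×1 = 5; c[2] = 1×2 = 2. Result coefficients: [2, 5, 2] → 2 + 5z + 2z^2

2 + 5z + 2z^2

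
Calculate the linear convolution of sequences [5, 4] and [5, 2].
y[0] = 5×5 = 25; y[1] = 5×2 + 4×5 = 30; y[2] = 4×2 = 8

[25, 30, 8]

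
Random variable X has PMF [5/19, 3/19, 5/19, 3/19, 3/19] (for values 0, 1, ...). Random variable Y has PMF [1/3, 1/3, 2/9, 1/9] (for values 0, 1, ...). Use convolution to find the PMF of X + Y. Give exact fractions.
P(X+Y=k) = Σ_i P(X=i)·P(Y=k-i) — a convolution of [5/19, 3/19, 5/19, 3/19, 3/19] and [1/3, 1/3, 2/9, 1/9]. P(X+Y=0) = (5/19)×(1/3) = 5/57; P(X+Y=1) = (5/19)×(1/3) + (3/19)×(1/3) = 5/57 + 1/19 = 8/57; P(X+Y=2) = (5/19)×(2/9) + (3/19)×(1/3) + (5/19)×(1/3) = 10/171 + 1/19 + 5/57 = 34/171; P(X+Y=3) = (5/19)×(1/9) + (3/19)×(2/9) + (5/19)×(1/3) + (3/19)×(1/3) = 5/171 + 2/57 + 5/57 + 1/19 = 35/171; P(X+Y=4) = (3/19)×(1/9) + (5/19)×(2/9) + (3/19)×(1/3) + (3/19)×(1/3) = 1/57 + 10/171 + 1/19 + 1/19 = 31/171; P(X+Y=5) = (5/19)×(1/9) + (3/19)×(2/9) + (3/19)×(1/3) = 5/171 + 2/57 + 1/19 = 20/171; P(X+Y=6) = (3/19)×(1/9) + (3/19)×(2/9) = 1/57 + 2/57 = 1/19; P(X+Y=7) = (3/19)×(1/9) = 1/57. PMF: [5/57, 8/57, 34/171, 35/171, 31/171, 20/171, 1/19, 1/57] (sums to 1 ✓)

[5/57, 8/57, 34/171, 35/171, 31/171, 20/171, 1/19, 1/57]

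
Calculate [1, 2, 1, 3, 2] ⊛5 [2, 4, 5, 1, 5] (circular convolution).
Use y[k] = Σ_j x[j]·h[(k-j) mod 5]. y[0] = 1×2 + 2×5 + 1×1 + 3×5 + 2×4 = 36; y[1] = 1×4 + 2×2 + 1×5 + 3×1 + 2×5 = 26; y[2] = 1×5 + 2×4 + 1×2 + 3×5 + 2×1 = 32; y[3] = 1×1 + 2×5 + 1×4 + 3×2 + 2×5 = 31; y[4] = 1×5 + 2×1 + 1×5 + 3×4 + 2×2 = 28. Result: [36, 26, 32, 31, 28]

[36, 26, 32, 31, 28]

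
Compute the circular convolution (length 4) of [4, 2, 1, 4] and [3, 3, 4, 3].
Use y[k] = Σ_j a[j]·b[(k-j) mod 4]. y[0] = 4×3 + 2×3 + 1×4 + 4×3 = 34; y[1] = 4×3 + 2×3 + 1×3 + 4×4 = 37; y[2] = 4×4 + 2×3 + 1×3 + 4×3 = 37; y[3] = 4×3 + 2×4 + 1×3 + 4×3 = 35. Result: [34, 37, 37, 35]

[34, 37, 37, 35]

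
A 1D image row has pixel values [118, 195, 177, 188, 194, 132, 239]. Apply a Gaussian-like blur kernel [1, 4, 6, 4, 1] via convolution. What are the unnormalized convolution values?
Convolve image row [118, 195, 177, 188, 194, 132, 239] with kernel [1, 4, 6, 4, 1]: y[0] = 118×1 = 118; y[1] = 118×4 + 195×1 = 667; y[2] = 118×6 + 195×4 + 177×1 = 1665; y[3] = 118×4 + 195×6 + 177×4 + 188×1 = 2538; y[4] = 118×1 + 195×4 + 177×6 + 188×4 + 194×1 = 2906; y[5] = 195×1 + 177×4 + 188×6 + 194×4 + 132×1 = 2939; y[6] = 177×1 + 188×4 + 194×6 + 132×4 + 239×1 = 2860; y[7] = 188×1 + 194×4 + 132×6 + 239×4 = 2712; y[8] = 194×1 + 132×4 + 239×6 = 2156; y[9] = 132×1 + 239×4 = 1088; y[10] = 239×1 = 239 → [118, 667, 1665, 2538, 2906, 2939, 2860, 2712, 2156, 1088, 239]. Normalization factor = sum(kernel) = 16.

[118, 667, 1665, 2538, 2906, 2939, 2860, 2712, 2156, 1088, 239]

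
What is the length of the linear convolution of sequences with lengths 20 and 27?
Linear/full convolution length: m + n - 1 = 20 + 27 - 1 = 46

46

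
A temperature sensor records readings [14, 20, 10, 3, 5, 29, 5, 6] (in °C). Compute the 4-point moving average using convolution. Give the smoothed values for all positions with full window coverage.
4-point moving average kernel = [1, 1, 1, 1]. Apply in 'valid' mode (full window coverage): avg[0] = (14 + 20 + 10 + 3) / 4 = 11.75; avg[1] = (20 + 10 + 3 + 5) / 4 = 9.5; avg[2] = (10 + 3 + 5 + 29) / 4 = 11.75; avg[3] = (3 + 5 + 29 + 5) / 4 = 10.5; avg[4] = (5 + 29 + 5 + 6) / 4 = 11.25. Smoothed values: [11.75, 9.5, 11.75, 10.5, 11.25]

[11.75, 9.5, 11.75, 10.5, 11.25]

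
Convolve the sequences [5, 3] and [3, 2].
y[0] = 5×3 = 15; y[1] = 5×2 + 3×3 = 19; y[2] = 3×2 = 6

[15, 19, 6]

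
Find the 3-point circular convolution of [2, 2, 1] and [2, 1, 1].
Use y[k] = Σ_j x[j]·h[(k-j) mod 3]. y[0] = 2×2 + 2×1 + 1×1 = 7; y[1] = 2×1 + 2×2 + 1×1 = 7; y[2] = 2×1 + 2×1 + 1×2 = 6. Result: [7, 7, 6]

[7, 7, 6]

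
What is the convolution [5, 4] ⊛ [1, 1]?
y[0] = 5×1 = 5; y[1] = 5×1 + 4×1 = 9; y[2] = 4×1 = 4

[5, 9, 4]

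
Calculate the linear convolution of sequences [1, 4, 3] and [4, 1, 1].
y[0] = 1×4 = 4; y[1] = 1×1 + 4×4 = 17; y[2] = 1×1 + 4×1 + 3×4 = 17; y[3] = 4×1 + 3×1 = 7; y[4] = 3×1 = 3

[4, 17, 17, 7, 3]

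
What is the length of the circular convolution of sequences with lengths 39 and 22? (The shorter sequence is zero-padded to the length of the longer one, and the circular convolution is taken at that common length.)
Circular convolution (zero-padding the shorter input) has length max(m, n) = max(39, 22) = 39

39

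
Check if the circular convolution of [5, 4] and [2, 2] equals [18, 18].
Recompute circular convolution of [5, 4] and [2, 2]: y[0] = 5×2 + 4×2 = 18; y[1] = 5×2 + 4×2 = 18 → [18, 18]. Given [18, 18] matches, so answer: Yes

Yes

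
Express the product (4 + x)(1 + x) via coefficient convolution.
Ascending coefficients: a = [4, 1], b = [1, 1]. c[0] = 4×1 = 4; c[1] = 4×1 + 1×1 = 5; c[2] = 1×1 = 1. Result coefficients: [4, 5, 1] → 4 + 5x + x^2

4 + 5x + x^2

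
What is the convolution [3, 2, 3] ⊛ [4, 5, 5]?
y[0] = 3×4 = 12; y[1] = 3×5 + 2×4 = 23; y[2] = 3×5 + 2×5 + 3×4 = 37; y[3] = 2×5 + 3×5 = 25; y[4] = 3×5 = 15

[12, 23, 37, 25, 15]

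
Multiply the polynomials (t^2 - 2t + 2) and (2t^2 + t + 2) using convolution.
Ascending coefficients: a = [2, -2, 1], b = [2, 1, 2]. c[0] = 2×2 = 4; c[1] = 2×1 + -2×2 = -2; c[2] = 2×2 + -2×1 + 1×2 = 4; c[3] = -2×2 + 1×1 = -3; c[4] = 1×2 = 2. Result coefficients: [4, -2, 4, -3, 2] → 2t^4 - 3t^3 + 4t^2 - 2t + 4

2t^4 - 3t^3 + 4t^2 - 2t + 4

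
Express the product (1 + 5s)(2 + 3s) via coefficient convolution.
Ascending coefficients: a = [1, 5], b = [2, 3]. c[0] = 1×2 = 2; c[1] = 1×3 + 5×2 = 13; c[2] = 5×3 = 15. Result coefficients: [2, 13, 15] → 2 + 13s + 15s^2

2 + 13s + 15s^2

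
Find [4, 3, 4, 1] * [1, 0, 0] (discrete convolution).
y[0] = 4×1 = 4; y[1] = 4×0 + 3×1 = 3; y[2] = 4×0 + 3×0 + 4×1 = 4; y[3] = 3×0 + 4×0 + 1×1 = 1; y[4] = 4×0 + 1×0 = 0; y[5] = 1×0 = 0

[4, 3, 4, 1, 0, 0]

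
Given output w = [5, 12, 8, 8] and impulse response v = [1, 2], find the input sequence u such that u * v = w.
Deconvolve w=[5, 12, 8, 8] by v=[1, 2]. Since v[0]=1, solve forward: u[0] = w[0] / 1 = 5; u[1] = (w[1] - 5×2) / 1 = 2; u[2] = (w[2] - 2×2) / 1 = 4. So u = [5, 2, 4]. Check by forward convolution: w[0] = 5×1 = 5; w[1] = 5×2 + 2×1 = 12; w[2] = 2×2 + 4×1 = 8; w[3] = 4×2 = 8

[5, 2, 4]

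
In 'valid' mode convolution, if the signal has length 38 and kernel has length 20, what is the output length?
'Valid' mode counts only positions where the kernel fully overlaps the signal: m - n + 1 = 38 - 20 + 1 = 19

19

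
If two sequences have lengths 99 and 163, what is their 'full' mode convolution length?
Linear/full convolution length: m + n - 1 = 99 + 163 - 1 = 261

261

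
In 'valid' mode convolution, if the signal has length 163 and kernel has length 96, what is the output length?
'Valid' mode counts only positions where the kernel fully overlaps the signal: m - n + 1 = 163 - 96 + 1 = 68

68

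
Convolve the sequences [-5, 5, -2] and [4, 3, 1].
y[0] = -5×4 = -20; y[1] = -5×3 + 5×4 = 5; y[2] = -5×1 + 5×3 + -2×4 = 2; y[3] = 5×1 + -2×3 = -1; y[4] = -2×1 = -2

[-20, 5, 2, -1, -2]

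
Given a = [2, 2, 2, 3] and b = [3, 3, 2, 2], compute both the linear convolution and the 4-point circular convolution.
Linear: y_lin[0] = 2×3 = 6; y_lin[1] = 2×3 + 2×3 = 12; y_lin[2] = 2×2 + 2×3 + 2×3 = 16; y_lin[3] = 2×2 + 2×2 + 2×3 + 3×3 = 23; y_lin[4] = 2×2 + 2×2 + 3×3 = 17; y_lin[5] = 2×2 + 3×2 = 10; y_lin[6] = 3×2 = 6 → [6, 12, 16, 23, 17, 10, 6]. Circular (length 4): y[0] = 2×3 + 2×2 + 2×2 + 3×3 = 23; y[1] = 2×3 + 2×3 + 2×2 + 3×2 = 22; y[2] = 2×2 + 2×3 + 2×3 + 3×2 = 22; y[3] = 2×2 + 2×2 + 2×3 + 3×3 = 23 → [23, 22, 22, 23]

Linear: [6, 12, 16, 23, 17, 10, 6], Circular: [23, 22, 22, 23]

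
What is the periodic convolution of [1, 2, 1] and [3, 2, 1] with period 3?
Use y[k] = Σ_j x[j]·h[(k-j) mod 3]. y[0] = 1×3 + 2×1 + 1×2 = 7; y[1] = 1×2 + 2×3 + 1×1 = 9; y[2] = 1×1 + 2×2 + 1×3 = 8. Result: [7, 9, 8]

[7, 9, 8]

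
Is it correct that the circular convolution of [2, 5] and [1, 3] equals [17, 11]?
Recompute circular convolution of [2, 5] and [1, 3]: y[0] = 2×1 + 5×3 = 17; y[1] = 2×3 + 5×1 = 11 → [17, 11]. Given [17, 11] matches, so answer: Yes

Yes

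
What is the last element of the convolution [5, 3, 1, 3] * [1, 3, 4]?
Use y[k] = Σ_i a[i]·b[k-i] at k=5. y[5] = 3×4 = 12

12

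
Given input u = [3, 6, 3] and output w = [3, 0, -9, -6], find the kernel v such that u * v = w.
Output length 4 = len(u) + len(v) - 1 ⇒ len(v) = 2. Solve v forward using v[k] = (w[k] - Σ_{i≥1} u[i]·v[k-i]) / u[0]: v[0] = w[0] / u[0] = 3 / 3 = 1; v[1] = (w[1] - 6×1) / u[0] = (0 - 6×1) / 3 = -2. So v = [1, -2]. Forward-check [3, 6, 3] * [1, -2]: w[0] = 3×1 = 3; w[1] = 3×-2 + 6×1 = 0; w[2] = 6×-2 + 3×1 = -9; w[3] = 3×-2 = -6 → [3, 0, -9, -6] ✓

[1, -2]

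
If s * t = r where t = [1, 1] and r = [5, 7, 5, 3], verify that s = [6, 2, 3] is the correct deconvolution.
Forward-compute [6, 2, 3] * [1, 1]: r[0] = 6×1 = 6; r[1] = 6×1 + 2×1 = 8; r[2] = 2×1 + 3×1 = 5; r[3] = 3×1 = 3 → [6, 8, 5, 3]. Does not match given r = [5, 7, 5, 3].

Not verified. [6, 2, 3] * [1, 1] = [6, 8, 5, 3], which differs from [5, 7, 5, 3] at index 0.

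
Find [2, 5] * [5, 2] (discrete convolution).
y[0] = 2×5 = 10; y[1] = 2×2 + 5×5 = 29; y[2] = 5×2 = 10

[10, 29, 10]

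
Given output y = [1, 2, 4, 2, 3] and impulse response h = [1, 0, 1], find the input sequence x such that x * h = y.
Deconvolve y=[1, 2, 4, 2, 3] by h=[1, 0, 1]. Since h[0]=1, solve forward: x[0] = y[0] / 1 = 1; x[1] = (y[1] - 1×0) / 1 = 2; x[2] = (y[2] - 2×0 - 1×1) / 1 = 3. So x = [1, 2, 3]. Check by forward convolution: y[0] = 1×1 = 1; y[1] = 1×0 + 2×1 = 2; y[2] = 1×1 + 2×0 + 3×1 = 4; y[3] = 2×1 + 3×0 = 2; y[4] = 3×1 = 3

[1, 2, 3]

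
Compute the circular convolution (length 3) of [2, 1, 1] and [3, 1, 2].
Use y[k] = Σ_j s[j]·t[(k-j) mod 3]. y[0] = 2×3 + 1×2 + 1×1 = 9; y[1] = 2×1 + 1×3 + 1×2 = 7; y[2] = 2×2 + 1×1 + 1×3 = 8. Result: [9, 7, 8]

[9, 7, 8]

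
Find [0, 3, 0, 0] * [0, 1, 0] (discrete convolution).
y[0] = 0×0 = 0; y[1] = 0×1 + 3×0 = 0; y[2] = 0×0 + 3×1 + 0×0 = 3; y[3] = 3×0 + 0×1 + 0×0 = 0; y[4] = 0×0 + 0×1 = 0; y[5] = 0×0 = 0

[0, 0, 3, 0, 0, 0]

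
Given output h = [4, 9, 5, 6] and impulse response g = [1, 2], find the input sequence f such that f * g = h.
Deconvolve h=[4, 9, 5, 6] by g=[1, 2]. Since g[0]=1, solve forward: f[0] = h[0] / 1 = 4; f[1] = (h[1] - 4×2) / 1 = 1; f[2] = (h[2] - 1×2) / 1 = 3. So f = [4, 1, 3]. Check by forward convolution: h[0] = 4×1 = 4; h[1] = 4×2 + 1×1 = 9; h[2] = 1×2 + 3×1 = 5; h[3] = 3×2 = 6

[4, 1, 3]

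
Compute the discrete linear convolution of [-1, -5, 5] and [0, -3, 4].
y[0] = -1×0 = 0; y[1] = -1×-3 + -5×0 = 3; y[2] = -1×4 + -5×-3 + 5×0 = 11; y[3] = -5×4 + 5×-3 = -35; y[4] = 5×4 = 20

[0, 3, 11, -35, 20]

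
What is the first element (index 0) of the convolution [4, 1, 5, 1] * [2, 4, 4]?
Use y[k] = Σ_i a[i]·b[k-i] at k=0. y[0] = 4×2 = 8

8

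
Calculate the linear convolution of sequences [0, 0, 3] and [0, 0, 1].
y[0] = 0×0 = 0; y[1] = 0×0 + 0×0 = 0; y[2] = 0×1 + 0×0 + 3×0 = 0; y[3] = 0×1 + 3×0 = 0; y[4] = 3×1 = 3

[0, 0, 0, 0, 3]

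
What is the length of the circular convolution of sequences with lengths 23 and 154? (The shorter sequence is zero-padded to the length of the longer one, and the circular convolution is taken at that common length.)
Circular convolution (zero-padding the shorter input) has length max(m, n) = max(23, 154) = 154

154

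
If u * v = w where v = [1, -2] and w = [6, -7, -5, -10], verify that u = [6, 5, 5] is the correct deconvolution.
Forward-compute [6, 5, 5] * [1, -2]: w[0] = 6×1 = 6; w[1] = 6×-2 + 5×1 = -7; w[2] = 5×-2 + 5×1 = -5; w[3] = 5×-2 = -10 → [6, -7, -5, -10]. Matches given w = [6, -7, -5, -10], so verified.

Verified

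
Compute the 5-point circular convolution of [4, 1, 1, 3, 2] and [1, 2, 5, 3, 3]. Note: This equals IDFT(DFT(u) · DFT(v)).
Either evaluate y[k] = Σ_j u[j]·v[(k-j) mod 5] directly, or use IDFT(DFT(u) · DFT(v)). y[0] = 4×1 + 1×3 + 1×3 + 3×5 + 2×2 = 29; y[1] = 4×2 + 1×1 + 1×3 + 3×3 + 2×5 = 31; y[2] = 4×5 + 1×2 + 1×1 + 3×3 + 2×3 = 38; y[3] = 4×3 + 1×5 + 1×2 + 3×1 + 2×3 = 28; y[4] = 4×3 + 1×3 + 1×5 + 3×2 + 2×1 = 28. Result: [29, 31, 38, 28, 28]

[29, 31, 38, 28, 28]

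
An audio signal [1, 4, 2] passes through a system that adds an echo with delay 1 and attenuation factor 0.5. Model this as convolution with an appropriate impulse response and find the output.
Direct-path + delayed-attenuated-path model → impulse response h = [1, 0.5] (1 at lag 0, 0.5 at lag 1). Output y[n] = x[n] + 0.5·x[n - 1] (with x[n] = 0 outside 0..2): y[0] = 1 + 0.5×0 = 1; y[1] = 4 + 0.5×1 = 4.5; y[2] = 2 + 0.5×4 = 4.0; y[3] = 0 + 0.5×2 = 1.0. So y = [1, 4.5, 4.0, 1.0]

[1, 4.5, 4.0, 1.0]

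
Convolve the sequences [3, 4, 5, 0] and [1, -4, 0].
y[0] = 3×1 = 3; y[1] = 3×-4 + 4×1 = -8; y[2] = 3×0 + 4×-4 + 5×1 = -11; y[3] = 4×0 + 5×-4 + 0×1 = -20; y[4] = 5×0 + 0×-4 = 0; y[5] = 0×0 = 0

[3, -8, -11, -20, 0, 0]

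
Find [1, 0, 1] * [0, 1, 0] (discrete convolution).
y[0] = 1×0 = 0; y[1] = 1×1 + 0×0 = 1; y[2] = 1×0 + 0×1 + 1×0 = 0; y[3] = 0×0 + 1×1 = 1; y[4] = 1×0 = 0

[0, 1, 0, 1, 0]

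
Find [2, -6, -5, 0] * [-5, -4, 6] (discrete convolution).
y[0] = 2×-5 = -10; y[1] = 2×-4 + -6×-5 = 22; y[2] = 2×6 + -6×-4 + -5×-5 = 61; y[3] = -6×6 + -5×-4 + 0×-5 = -16; y[4] = -5×6 + 0×-4 = -30; y[5] = 0×6 = 0

[-10, 22, 61, -16, -30, 0]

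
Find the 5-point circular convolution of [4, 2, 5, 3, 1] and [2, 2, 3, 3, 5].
Use y[k] = Σ_j a[j]·b[(k-j) mod 5]. y[0] = 4×2 + 2×5 + 5×3 + 3×3 + 1×2 = 44; y[1] = 4×2 + 2×2 + 5×5 + 3×3 + 1×3 = 49; y[2] = 4×3 + 2×2 + 5×2 + 3×5 + 1×3 = 44; y[3] = 4×3 + 2×3 + 5×2 + 3×2 + 1×5 = 39; y[4] = 4×5 + 2×3 + 5×3 + 3×2 + 1×2 = 49. Result: [44, 49, 44, 39, 49]

[44, 49, 44, 39, 49]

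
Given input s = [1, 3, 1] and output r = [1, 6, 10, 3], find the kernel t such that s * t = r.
Output length 4 = len(s) + len(t) - 1 ⇒ len(t) = 2. Solve t forward using t[k] = (r[k] - Σ_{i≥1} s[i]·t[k-i]) / s[0]: t[0] = r[0] / s[0] = 1 / 1 = 1; t[1] = (r[1] - 3×1) / s[0] = (6 - 3×1) / 1 = 3. So t = [1, 3]. Forward-check [1, 3, 1] * [1, 3]: r[0] = 1×1 = 1; r[1] = 1×3 + 3×1 = 6; r[2] = 3×3 + 1×1 = 10; r[3] = 1×3 = 3 → [1, 6, 10, 3] ✓

[1, 3]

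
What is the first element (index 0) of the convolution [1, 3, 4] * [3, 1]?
Use y[k] = Σ_i a[i]·b[k-i] at k=0. y[0] = 1×3 = 3

3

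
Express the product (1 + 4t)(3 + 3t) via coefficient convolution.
Ascending coefficients: a = [1, 4], b = [3, 3]. c[0] = 1×3 = 3; c[1] = 1×3 + 4×3 = 15; c[2] = 4×3 = 12. Result coefficients: [3, 15, 12] → 3 + 15t + 12t^2

3 + 15t + 12t^2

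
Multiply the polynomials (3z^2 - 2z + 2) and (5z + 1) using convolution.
Ascending coefficients: a = [2, -2, 3], b = [1, 5]. c[0] = 2×1 = 2; c[1] = 2×5 + -2×1 = 8; c[2] = -2×5 + 3×1 = -7; c[3] = 3×5 = 15. Result coefficients: [2, 8, -7, 15] → 15z^3 - 7z^2 + 8z + 2

15z^3 - 7z^2 + 8z + 2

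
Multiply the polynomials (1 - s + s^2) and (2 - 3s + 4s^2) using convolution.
Ascending coefficients: a = [1, -1, 1], b = [2, -3, 4]. c[0] = 1×2 = 2; c[1] = 1×-3 + -1×2 = -5; c[2] = 1×4 + -1×-3 + 1×2 = 9; c[3] = -1×4 + 1×-3 = -7; c[4] = 1×4 = 4. Result coefficients: [2, -5, 9, -7, 4] → 2 - 5s + 9s^2 - 7s^3 + 4s^4

2 - 5s + 9s^2 - 7s^3 + 4s^4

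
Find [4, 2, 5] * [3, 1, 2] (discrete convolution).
y[0] = 4×3 = 12; y[1] = 4×1 + 2×3 = 10; y[2] = 4×2 + 2×1 + 5×3 = 25; y[3] = 2×2 + 5×1 = 9; y[4] = 5×2 = 10

[12, 10, 25, 9, 10]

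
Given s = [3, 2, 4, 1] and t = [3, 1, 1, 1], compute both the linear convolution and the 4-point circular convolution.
Linear: y_lin[0] = 3×3 = 9; y_lin[1] = 3×1 + 2×3 = 9; y_lin[2] = 3×1 + 2×1 + 4×3 = 17; y_lin[3] = 3×1 + 2×1 + 4×1 + 1×3 = 12; y_lin[4] = 2×1 + 4×1 + 1×1 = 7; y_lin[5] = 4×1 + 1×1 = 5; y_lin[6] = 1×1 = 1 → [9, 9, 17, 12, 7, 5, 1]. Circular (length 4): y[0] = 3×3 + 2×1 + 4×1 + 1×1 = 16; y[1] = 3×1 + 2×3 + 4×1 + 1×1 = 14; y[2] = 3×1 + 2×1 + 4×3 + 1×1 = 18; y[3] = 3×1 + 2×1 + 4×1 + 1×3 = 12 → [16, 14, 18, 12]

Linear: [9, 9, 17, 12, 7, 5, 1], Circular: [16, 14, 18, 12]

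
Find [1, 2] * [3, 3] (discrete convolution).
y[0] = 1×3 = 3; y[1] = 1×3 + 2×3 = 9; y[2] = 2×3 = 6

[3, 9, 6]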